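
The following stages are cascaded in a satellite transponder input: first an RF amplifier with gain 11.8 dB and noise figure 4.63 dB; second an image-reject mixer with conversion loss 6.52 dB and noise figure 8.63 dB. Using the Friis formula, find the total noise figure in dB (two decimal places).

Convert to linear (a loss of L dB is a gain of −L dB): F_i = 10^(NF_i/10), G_i = 10^(G_i,dB/10)
  Stage 1: F_1 = 10^(4.63/10) = 2.904, G_1 = 10^(11.8/10) = 15.14
  Stage 2: F_2 = 10^(8.63/10) = 7.295, G_2 = 10^(−6.52/10) = 0.2228
Friis cascade:
  F = 2.904 + (7.295 − 1)/15.14 = 3.320
NF = 10 log₁₀(3.320) = 5.21 dB

5.21 dB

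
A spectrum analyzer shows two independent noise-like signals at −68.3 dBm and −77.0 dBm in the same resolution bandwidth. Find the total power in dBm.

−67.8 dBm

Convert to linear, add, convert back:
P₁ = 1.48×10⁻¹⁰ W, P₂ = 2.00×10⁻¹¹ W
P_tot = 1.68×10⁻¹⁰ W → 10 log₁₀(P_tot / 10⁻³) = −67.8 dBm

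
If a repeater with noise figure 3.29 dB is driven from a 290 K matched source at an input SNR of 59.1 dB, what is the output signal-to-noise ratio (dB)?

55.81 dB

By definition F = SNR_in/SNR_out, so in dB: SNR_out = SNR_in − NF
SNR_out = 59.1 − 3.29 = 55.81 dB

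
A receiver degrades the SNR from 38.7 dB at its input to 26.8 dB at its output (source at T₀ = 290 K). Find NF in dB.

NF (dB) = SNR_in(dB) − SNR_out(dB) when the source is at T₀
NF = 38.7 − 26.8 = 11.9 dB

11.9 dB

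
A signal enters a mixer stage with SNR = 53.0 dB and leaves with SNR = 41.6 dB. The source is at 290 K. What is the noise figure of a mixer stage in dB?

11.4 dB

NF (dB) = SNR_in(dB) − SNR_out(dB) when the source is at T₀
NF = 53.0 − 41.6 = 11.4 dB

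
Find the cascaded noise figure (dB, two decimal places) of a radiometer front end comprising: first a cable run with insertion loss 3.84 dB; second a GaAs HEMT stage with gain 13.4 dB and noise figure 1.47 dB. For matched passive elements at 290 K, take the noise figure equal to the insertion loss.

Convert to linear (a loss of L dB is a gain of −L dB): F_i = 10^(NF_i/10), G_i = 10^(G_i,dB/10)
  Stage 1: F_1 = 10^(3.84/10) = 2.421, G_1 = 10^(−3.84/10) = 0.4130
  Stage 2: F_2 = 10^(1.47/10) = 1.403, G_2 = 10^(13.4/10) = 21.88
Friis cascade:
  F = 2.421 + (1.403 − 1)/0.4130 = 3.396
NF = 10 log₁₀(3.396) = 5.31 dB

5.31 dB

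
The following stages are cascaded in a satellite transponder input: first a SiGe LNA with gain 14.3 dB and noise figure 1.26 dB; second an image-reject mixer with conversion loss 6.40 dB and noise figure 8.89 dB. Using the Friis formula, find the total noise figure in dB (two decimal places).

2.01 dB

Convert to linear (a loss of L dB is a gain of −L dB): F_i = 10^(NF_i/10), G_i = 10^(G_i,dB/10)
  Stage 1: F_1 = 10^(1.26/10) = 1.337, G_1 = 10^(14.3/10) = 26.92
  Stage 2: F_2 = 10^(8.89/10) = 7.745, G_2 = 10^(−6.40/10) = 0.2291
Friis cascade:
  F = 1.337 + (7.745 − 1)/26.92 = 1.587
NF = 10 log₁₀(1.587) = 2.01 dB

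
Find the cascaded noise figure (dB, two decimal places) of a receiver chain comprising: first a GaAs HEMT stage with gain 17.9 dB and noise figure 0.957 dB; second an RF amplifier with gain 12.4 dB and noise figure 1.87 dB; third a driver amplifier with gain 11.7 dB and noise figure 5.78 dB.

1.00 dB

Convert to linear (a loss of L dB is a gain of −L dB): F_i = 10^(NF_i/10), G_i = 10^(G_i,dB/10)
  Stage 1: F_1 = 10^(0.957/10) = 1.247, G_1 = 10^(17.9/10) = 61.66
  Stage 2: F_2 = 10^(1.87/10) = 1.538, G_2 = 10^(12.4/10) = 17.38
  Stage 3: F_3 = 10^(5.78/10) = 3.784, G_3 = 10^(11.7/10) = 14.79
Friis cascade:
  F = 1.247 + (1.538 − 1)/61.66 + (3.784 − 1)/1072 = 1.258
NF = 10 log₁₀(1.258) = 1.00 dB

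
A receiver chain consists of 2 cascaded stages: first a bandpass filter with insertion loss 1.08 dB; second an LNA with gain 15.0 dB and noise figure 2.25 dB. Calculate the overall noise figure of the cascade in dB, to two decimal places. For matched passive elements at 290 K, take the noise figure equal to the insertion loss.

Convert to linear (a loss of L dB is a gain of −L dB): F_i = 10^(NF_i/10), G_i = 10^(G_i,dB/10)
  Stage 1: F_1 = 10^(1.08/10) = 1.282, G_1 = 10^(−1.08/10) = 0.7798
  Stage 2: F_2 = 10^(2.25/10) = 1.679, G_2 = 10^(15.0/10) = 31.62
Friis cascade:
  F = 1.282 + (1.679 − 1)/0.7798 = 2.153
NF = 10 log₁₀(2.153) = 3.33 dB

3.33 dB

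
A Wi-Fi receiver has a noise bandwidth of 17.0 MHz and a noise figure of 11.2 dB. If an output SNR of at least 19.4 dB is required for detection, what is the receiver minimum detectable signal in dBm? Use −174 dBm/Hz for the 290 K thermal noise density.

−71.1 dBm

Sensitivity = −174 + 10 log₁₀(B) + NF + SNR_min
= −174 + 72.3 + 11.2 + 19.4
= −71.1 dBm → −71.1 dBm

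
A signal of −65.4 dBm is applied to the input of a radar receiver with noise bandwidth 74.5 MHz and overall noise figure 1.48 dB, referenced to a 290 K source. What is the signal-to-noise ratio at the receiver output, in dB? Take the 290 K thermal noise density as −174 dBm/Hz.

28.4 dB

Noise floor: N = −174 + 10 log₁₀(B) + NF
10 log₁₀(7.45×10⁷) = 78.72 dB
N = −174 + 78.72 + 1.48 = −93.80 dBm
SNR = P_sig − N = −65.4 − (−93.80) = 28.40 dB → 28.4 dB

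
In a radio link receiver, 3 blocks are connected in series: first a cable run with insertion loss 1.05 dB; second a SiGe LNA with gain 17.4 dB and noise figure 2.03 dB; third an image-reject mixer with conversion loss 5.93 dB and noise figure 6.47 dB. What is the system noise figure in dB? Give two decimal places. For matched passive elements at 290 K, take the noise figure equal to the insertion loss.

3.25 dB

Convert to linear (a loss of L dB is a gain of −L dB): F_i = 10^(NF_i/10), G_i = 10^(G_i,dB/10)
  Stage 1: F_1 = 10^(1.05/10) = 1.274, G_1 = 10^(−1.05/10) = 0.7852
  Stage 2: F_2 = 10^(2.03/10) = 1.596, G_2 = 10^(17.4/10) = 54.95
  Stage 3: F_3 = 10^(6.47/10) = 4.436, G_3 = 10^(−5.93/10) = 0.2553
Friis cascade:
  F = 1.274 + (1.596 − 1)/0.7852 + (4.436 − 1)/43.15 = 2.112
NF = 10 log₁₀(2.112) = 3.25 dB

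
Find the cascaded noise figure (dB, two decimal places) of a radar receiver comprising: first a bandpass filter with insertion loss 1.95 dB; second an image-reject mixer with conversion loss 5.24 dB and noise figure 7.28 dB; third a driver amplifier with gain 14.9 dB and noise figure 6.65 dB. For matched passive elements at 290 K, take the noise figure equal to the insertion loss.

Convert to linear (a loss of L dB is a gain of −L dB): F_i = 10^(NF_i/10), G_i = 10^(G_i,dB/10)
  Stage 1: F_1 = 10^(1.95/10) = 1.567, G_1 = 10^(−1.95/10) = 0.6383
  Stage 2: F_2 = 10^(7.28/10) = 5.346, G_2 = 10^(−5.24/10) = 0.2992
  Stage 3: F_3 = 10^(6.65/10) = 4.624, G_3 = 10^(14.9/10) = 30.90
Friis cascade:
  F = 1.567 + (5.346 − 1)/0.6383 + (4.624 − 1)/0.1910 = 27.35
NF = 10 log₁₀(27.35) = 14.37 dB

14.37 dB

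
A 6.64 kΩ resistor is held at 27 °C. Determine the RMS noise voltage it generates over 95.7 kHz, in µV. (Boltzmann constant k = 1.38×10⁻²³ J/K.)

3.24 µV

T = 27 °C + 273.15 = 300.15 K
V_n = √(4kTRB)
4kTRB = 4 × 1.38×10⁻²³ × 300.15 × 6.64×10³ × 9.57×10⁴ = 1.05×10⁻¹¹ V²
V_n = √(1.05×10⁻¹¹) = 3.24×10⁻⁶ V = 3.24 µV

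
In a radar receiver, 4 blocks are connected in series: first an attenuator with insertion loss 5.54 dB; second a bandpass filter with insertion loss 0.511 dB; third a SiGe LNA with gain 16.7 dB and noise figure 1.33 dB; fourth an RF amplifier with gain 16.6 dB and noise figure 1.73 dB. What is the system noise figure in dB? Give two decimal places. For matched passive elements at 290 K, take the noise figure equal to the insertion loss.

7.41 dB

Convert to linear (a loss of L dB is a gain of −L dB): F_i = 10^(NF_i/10), G_i = 10^(G_i,dB/10)
  Stage 1: F_1 = 10^(5.54/10) = 3.581, G_1 = 10^(−5.54/10) = 0.2793
  Stage 2: F_2 = 10^(0.511/10) = 1.125, G_2 = 10^(−0.511/10) = 0.8890
  Stage 3: F_3 = 10^(1.33/10) = 1.358, G_3 = 10^(16.7/10) = 46.77
  Stage 4: F_4 = 10^(1.73/10) = 1.489, G_4 = 10^(16.6/10) = 45.71
Friis cascade:
  F = 3.581 + (1.125 − 1)/0.2793 + (1.358 − 1)/0.2483 + (1.489 − 1)/11.61 = 5.514
NF = 10 log₁₀(5.514) = 7.41 dB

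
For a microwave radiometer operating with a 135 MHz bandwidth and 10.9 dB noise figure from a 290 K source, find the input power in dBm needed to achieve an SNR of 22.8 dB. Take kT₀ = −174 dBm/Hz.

−59.0 dBm

Sensitivity = −174 + 10 log₁₀(B) + NF + SNR_min
= −174 + 81.3 + 10.9 + 22.8
= −59.0 dBm → −59.0 dBm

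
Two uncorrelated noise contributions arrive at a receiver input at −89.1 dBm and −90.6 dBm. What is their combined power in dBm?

Convert to linear, add, convert back:
P₁ = 1.23×10⁻¹² W, P₂ = 8.71×10⁻¹³ W
P_tot = 2.10×10⁻¹² W → 10 log₁₀(P_tot / 10⁻³) = −86.8 dBm

−86.8 dBm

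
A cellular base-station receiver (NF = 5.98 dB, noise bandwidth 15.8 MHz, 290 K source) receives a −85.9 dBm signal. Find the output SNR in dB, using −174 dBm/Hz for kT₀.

10.1 dB

Noise floor: N = −174 + 10 log₁₀(B) + NF
10 log₁₀(1.58×10⁷) = 71.99 dB
N = −174 + 71.99 + 5.98 = −96.03 dBm
SNR = P_sig − N = −85.9 − (−96.03) = 10.13 dB → 10.1 dB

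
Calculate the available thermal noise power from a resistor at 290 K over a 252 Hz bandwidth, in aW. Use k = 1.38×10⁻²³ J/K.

1.01 aW

P_n = kTB = 1.38×10⁻²³ × 290 × 2.52×10² = 1.01×10⁻¹⁸ W = 1.01 aW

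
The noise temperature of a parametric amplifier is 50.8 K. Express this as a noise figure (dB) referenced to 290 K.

F = 1 + T_e/T₀ = 1 + 50.8/290 = 1.17517
NF = 10 log₁₀(1.17517) = 0.701 dB

0.701 dB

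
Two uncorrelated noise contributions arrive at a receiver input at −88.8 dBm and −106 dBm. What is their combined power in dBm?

Convert to linear, add, convert back:
P₁ = 1.32×10⁻¹² W, P₂ = 2.51×10⁻¹⁴ W
P_tot = 1.34×10⁻¹² W → 10 log₁₀(P_tot / 10⁻³) = −88.7 dBm

−88.7 dBm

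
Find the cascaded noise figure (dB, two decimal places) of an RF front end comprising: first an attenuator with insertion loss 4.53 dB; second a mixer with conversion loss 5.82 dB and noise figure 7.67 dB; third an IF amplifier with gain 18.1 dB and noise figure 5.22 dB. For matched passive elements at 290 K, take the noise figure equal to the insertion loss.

Convert to linear (a loss of L dB is a gain of −L dB): F_i = 10^(NF_i/10), G_i = 10^(G_i,dB/10)
  Stage 1: F_1 = 10^(4.53/10) = 2.838, G_1 = 10^(−4.53/10) = 0.3524
  Stage 2: F_2 = 10^(7.67/10) = 5.848, G_2 = 10^(−5.82/10) = 0.2618
  Stage 3: F_3 = 10^(5.22/10) = 3.327, G_3 = 10^(18.1/10) = 64.57
Friis cascade:
  F = 2.838 + (5.848 − 1)/0.3524 + (3.327 − 1)/0.09226 = 41.81
NF = 10 log₁₀(41.81) = 16.21 dB

16.21 dB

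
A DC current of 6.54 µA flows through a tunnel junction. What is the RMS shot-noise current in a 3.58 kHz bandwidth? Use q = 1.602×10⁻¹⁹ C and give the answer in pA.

86.6 pA

I_n = √(2qI·B)
2qI·B = 2 × 1.602×10⁻¹⁹ × 6.54×10⁻⁶ × 3.58×10³ = 7.50×10⁻²¹ A²
I_n = √(7.50×10⁻²¹) = 8.66×10⁻¹¹ A = 86.6 pA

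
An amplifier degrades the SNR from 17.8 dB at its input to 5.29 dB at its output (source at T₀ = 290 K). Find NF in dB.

NF (dB) = SNR_in(dB) − SNR_out(dB) when the source is at T₀
NF = 17.8 − 5.29 = 12.51 dB

12.51 dB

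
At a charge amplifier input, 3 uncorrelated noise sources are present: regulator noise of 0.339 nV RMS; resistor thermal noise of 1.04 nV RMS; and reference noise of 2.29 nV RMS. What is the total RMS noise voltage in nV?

Uncorrelated sources add in power (mean-square): V_tot = √(ΣV_i²)
V_tot = √[(3.39×10⁻¹⁰)² + (1.04×10⁻⁹)² + (2.29×10⁻⁹)²] = 2.54×10⁻⁹ V = 2.54 nV

2.54 nV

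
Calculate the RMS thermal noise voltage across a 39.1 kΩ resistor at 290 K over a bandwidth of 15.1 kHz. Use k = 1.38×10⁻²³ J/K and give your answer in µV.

3.07 µV

V_n = √(4kTRB)
4kTRB = 4 × 1.38×10⁻²³ × 290 × 3.91×10⁴ × 1.51×10⁴ = 9.45×10⁻¹² V²
V_n = √(9.45×10⁻¹²) = 3.07×10⁻⁶ V = 3.07 µV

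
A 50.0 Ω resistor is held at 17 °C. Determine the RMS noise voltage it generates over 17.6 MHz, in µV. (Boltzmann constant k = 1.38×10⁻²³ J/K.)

3.75 µV

T = 17 °C + 273.15 = 290.15 K
V_n = √(4kTRB)
4kTRB = 4 × 1.38×10⁻²³ × 290.15 × 5.00×10¹ × 1.76×10⁷ = 1.41×10⁻¹¹ V²
V_n = √(1.41×10⁻¹¹) = 3.75×10⁻⁶ V = 3.75 µV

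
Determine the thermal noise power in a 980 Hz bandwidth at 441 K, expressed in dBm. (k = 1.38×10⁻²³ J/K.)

−142.2 dBm

P_n = kTB = 1.38×10⁻²³ × 441 × 9.80×10² = 5.96×10⁻¹⁸ W
In dBm: 10 log₁₀(5.96×10⁻¹⁸ / 10⁻³) = −142.2 dBm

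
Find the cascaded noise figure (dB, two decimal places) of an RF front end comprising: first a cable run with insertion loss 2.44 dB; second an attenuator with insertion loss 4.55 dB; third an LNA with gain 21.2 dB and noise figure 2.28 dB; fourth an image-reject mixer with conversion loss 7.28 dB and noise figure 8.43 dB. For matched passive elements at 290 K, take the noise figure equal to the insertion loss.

9.38 dB

Convert to linear (a loss of L dB is a gain of −L dB): F_i = 10^(NF_i/10), G_i = 10^(G_i,dB/10)
  Stage 1: F_1 = 10^(2.44/10) = 1.754, G_1 = 10^(−2.44/10) = 0.5702
  Stage 2: F_2 = 10^(4.55/10) = 2.851, G_2 = 10^(−4.55/10) = 0.3508
  Stage 3: F_3 = 10^(2.28/10) = 1.690, G_3 = 10^(21.2/10) = 131.8
  Stage 4: F_4 = 10^(8.43/10) = 6.966, G_4 = 10^(−7.28/10) = 0.1871
Friis cascade:
  F = 1.754 + (2.851 − 1)/0.5702 + (1.690 − 1)/0.2000 + (6.966 − 1)/26.36 = 8.679
NF = 10 log₁₀(8.679) = 9.38 dB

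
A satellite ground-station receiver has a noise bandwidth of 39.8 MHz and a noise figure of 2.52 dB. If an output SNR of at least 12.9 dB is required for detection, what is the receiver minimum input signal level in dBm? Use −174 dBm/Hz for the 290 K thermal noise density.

−82.6 dBm

Sensitivity = −174 + 10 log₁₀(B) + NF + SNR_min
= −174 + 76 + 2.52 + 12.9
= −82.58 dBm → −82.6 dBm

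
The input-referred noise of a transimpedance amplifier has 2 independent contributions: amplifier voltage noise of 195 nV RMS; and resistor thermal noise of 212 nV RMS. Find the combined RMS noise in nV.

288 nV

Uncorrelated sources add in power (mean-square): V_tot = √(ΣV_i²)
V_tot = √[(1.95×10⁻⁷)² + (2.12×10⁻⁷)²] = 2.88×10⁻⁷ V = 288 nV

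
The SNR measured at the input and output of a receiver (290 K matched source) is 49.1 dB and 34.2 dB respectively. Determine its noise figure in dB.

NF (dB) = SNR_in(dB) − SNR_out(dB) when the source is at T₀
NF = 49.1 − 34.2 = 14.9 dB

14.9 dB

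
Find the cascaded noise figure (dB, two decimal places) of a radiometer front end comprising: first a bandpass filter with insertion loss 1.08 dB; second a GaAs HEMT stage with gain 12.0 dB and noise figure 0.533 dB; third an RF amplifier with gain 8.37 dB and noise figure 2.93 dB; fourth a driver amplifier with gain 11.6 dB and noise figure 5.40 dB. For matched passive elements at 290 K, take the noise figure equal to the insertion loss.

1.92 dB

Convert to linear (a loss of L dB is a gain of −L dB): F_i = 10^(NF_i/10), G_i = 10^(G_i,dB/10)
  Stage 1: F_1 = 10^(1.08/10) = 1.282, G_1 = 10^(−1.08/10) = 0.7798
  Stage 2: F_2 = 10^(0.533/10) = 1.131, G_2 = 10^(12.0/10) = 15.85
  Stage 3: F_3 = 10^(2.93/10) = 1.963, G_3 = 10^(8.37/10) = 6.871
  Stage 4: F_4 = 10^(5.40/10) = 3.467, G_4 = 10^(11.6/10) = 14.45
Friis cascade:
  F = 1.282 + (1.131 − 1)/0.7798 + (1.963 − 1)/12.36 + (3.467 − 1)/84.92 = 1.557
NF = 10 log₁₀(1.557) = 1.92 dB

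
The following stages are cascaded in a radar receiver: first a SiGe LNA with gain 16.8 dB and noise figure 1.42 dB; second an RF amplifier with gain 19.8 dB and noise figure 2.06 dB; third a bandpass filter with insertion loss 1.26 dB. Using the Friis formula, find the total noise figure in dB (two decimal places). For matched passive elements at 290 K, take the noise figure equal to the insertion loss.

1.46 dB

Convert to linear (a loss of L dB is a gain of −L dB): F_i = 10^(NF_i/10), G_i = 10^(G_i,dB/10)
  Stage 1: F_1 = 10^(1.42/10) = 1.387, G_1 = 10^(16.8/10) = 47.86
  Stage 2: F_2 = 10^(2.06/10) = 1.607, G_2 = 10^(19.8/10) = 95.50
  Stage 3: F_3 = 10^(1.26/10) = 1.337, G_3 = 10^(−1.26/10) = 0.7482
Friis cascade:
  F = 1.387 + (1.607 − 1)/47.86 + (1.337 − 1)/4571 = 1.400
NF = 10 log₁₀(1.400) = 1.46 dB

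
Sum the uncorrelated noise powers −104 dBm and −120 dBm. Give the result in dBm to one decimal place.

Convert to linear, add, convert back:
P₁ = 3.98×10⁻¹⁴ W, P₂ = 1.00×10⁻¹⁵ W
P_tot = 4.08×10⁻¹⁴ W → 10 log₁₀(P_tot / 10⁻³) = −103.9 dBm

−103.9 dBm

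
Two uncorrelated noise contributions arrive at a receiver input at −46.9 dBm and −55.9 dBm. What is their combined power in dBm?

−46.4 dBm

Convert to linear, add, convert back:
P₁ = 2.04×10⁻⁸ W, P₂ = 2.57×10⁻⁹ W
P_tot = 2.30×10⁻⁸ W → 10 log₁₀(P_tot / 10⁻³) = −46.4 dBm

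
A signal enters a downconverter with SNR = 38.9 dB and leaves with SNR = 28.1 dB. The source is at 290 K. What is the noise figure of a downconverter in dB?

10.8 dB

NF (dB) = SNR_in(dB) − SNR_out(dB) when the source is at T₀
NF = 38.9 − 28.1 = 10.8 dB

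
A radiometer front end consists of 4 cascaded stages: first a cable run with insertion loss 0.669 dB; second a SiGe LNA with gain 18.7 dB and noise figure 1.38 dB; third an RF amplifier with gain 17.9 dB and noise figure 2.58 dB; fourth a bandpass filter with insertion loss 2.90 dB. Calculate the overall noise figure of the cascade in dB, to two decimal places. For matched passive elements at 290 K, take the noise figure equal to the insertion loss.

Convert to linear (a loss of L dB is a gain of −L dB): F_i = 10^(NF_i/10), G_i = 10^(G_i,dB/10)
  Stage 1: F_1 = 10^(0.669/10) = 1.167, G_1 = 10^(−0.669/10) = 0.8572
  Stage 2: F_2 = 10^(1.38/10) = 1.374, G_2 = 10^(18.7/10) = 74.13
  Stage 3: F_3 = 10^(2.58/10) = 1.811, G_3 = 10^(17.9/10) = 61.66
  Stage 4: F_4 = 10^(2.90/10) = 1.950, G_4 = 10^(−2.90/10) = 0.5129
Friis cascade:
  F = 1.167 + (1.374 − 1)/0.8572 + (1.811 − 1)/63.55 + (1.950 − 1)/3918 = 1.616
NF = 10 log₁₀(1.616) = 2.08 dB

2.08 dB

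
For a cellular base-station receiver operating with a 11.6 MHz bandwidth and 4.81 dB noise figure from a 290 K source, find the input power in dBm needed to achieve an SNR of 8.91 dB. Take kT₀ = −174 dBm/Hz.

−89.6 dBm

Sensitivity = −174 + 10 log₁₀(B) + NF + SNR_min
= −174 + 70.64 + 4.81 + 8.91
= −89.64 dBm → −89.6 dBm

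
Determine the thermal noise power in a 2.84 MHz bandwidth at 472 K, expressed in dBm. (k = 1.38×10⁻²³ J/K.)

P_n = kTB = 1.38×10⁻²³ × 472 × 2.84×10⁶ = 1.85×10⁻¹⁴ W
In dBm: 10 log₁₀(1.85×10⁻¹⁴ / 10⁻³) = −107.3 dBm

−107.3 dBm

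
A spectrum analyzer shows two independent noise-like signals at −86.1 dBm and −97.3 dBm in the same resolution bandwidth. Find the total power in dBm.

Convert to linear, add, convert back:
P₁ = 2.45×10⁻¹² W, P₂ = 1.86×10⁻¹³ W
P_tot = 2.64×10⁻¹² W → 10 log₁₀(P_tot / 10⁻³) = −85.8 dBm

−85.8 dBm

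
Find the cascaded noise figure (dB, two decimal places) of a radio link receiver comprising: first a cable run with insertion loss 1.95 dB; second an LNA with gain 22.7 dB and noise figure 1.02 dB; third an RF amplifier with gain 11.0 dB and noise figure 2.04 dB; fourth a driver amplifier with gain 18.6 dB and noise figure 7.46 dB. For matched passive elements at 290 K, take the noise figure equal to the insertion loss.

Convert to linear (a loss of L dB is a gain of −L dB): F_i = 10^(NF_i/10), G_i = 10^(G_i,dB/10)
  Stage 1: F_1 = 10^(1.95/10) = 1.567, G_1 = 10^(−1.95/10) = 0.6383
  Stage 2: F_2 = 10^(1.02/10) = 1.265, G_2 = 10^(22.7/10) = 186.2
  Stage 3: F_3 = 10^(2.04/10) = 1.600, G_3 = 10^(11.0/10) = 12.59
  Stage 4: F_4 = 10^(7.46/10) = 5.572, G_4 = 10^(18.6/10) = 72.44
Friis cascade:
  F = 1.567 + (1.265 − 1)/0.6383 + (1.600 − 1)/118.9 + (5.572 − 1)/1496 = 1.990
NF = 10 log₁₀(1.990) = 2.99 dB

2.99 dB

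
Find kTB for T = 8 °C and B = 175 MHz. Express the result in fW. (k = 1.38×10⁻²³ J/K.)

T = 8 °C + 273.15 = 281.15 K
P_n = kTB = 1.38×10⁻²³ × 281.15 × 1.75×10⁸ = 6.79×10⁻¹³ W = 679 fW

679 fW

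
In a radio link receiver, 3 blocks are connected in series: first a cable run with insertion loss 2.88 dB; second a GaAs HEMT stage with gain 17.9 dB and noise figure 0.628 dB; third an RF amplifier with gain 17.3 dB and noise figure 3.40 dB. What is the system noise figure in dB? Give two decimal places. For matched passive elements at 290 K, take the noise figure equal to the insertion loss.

3.58 dB

Convert to linear (a loss of L dB is a gain of −L dB): F_i = 10^(NF_i/10), G_i = 10^(G_i,dB/10)
  Stage 1: F_1 = 10^(2.88/10) = 1.941, G_1 = 10^(−2.88/10) = 0.5152
  Stage 2: F_2 = 10^(0.628/10) = 1.156, G_2 = 10^(17.9/10) = 61.66
  Stage 3: F_3 = 10^(3.40/10) = 2.188, G_3 = 10^(17.3/10) = 53.70
Friis cascade:
  F = 1.941 + (1.156 − 1)/0.5152 + (2.188 − 1)/31.77 = 2.280
NF = 10 log₁₀(2.280) = 3.58 dB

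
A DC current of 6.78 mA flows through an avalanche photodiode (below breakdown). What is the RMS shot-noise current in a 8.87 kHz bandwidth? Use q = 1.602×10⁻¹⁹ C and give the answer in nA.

I_n = √(2qI·B)
2qI·B = 2 × 1.602×10⁻¹⁹ × 6.78×10⁻³ × 8.87×10³ = 1.93×10⁻¹⁷ A²
I_n = √(1.93×10⁻¹⁷) = 4.39×10⁻⁹ A = 4.39 nA

4.39 nA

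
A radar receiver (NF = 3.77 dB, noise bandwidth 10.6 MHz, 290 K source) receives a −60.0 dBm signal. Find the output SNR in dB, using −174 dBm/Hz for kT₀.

Noise floor: N = −174 + 10 log₁₀(B) + NF
10 log₁₀(1.06×10⁷) = 70.25 dB
N = −174 + 70.25 + 3.77 = −99.98 dBm
SNR = P_sig − N = −60.0 − (−99.98) = 39.98 dB → 40.0 dB

40.0 dB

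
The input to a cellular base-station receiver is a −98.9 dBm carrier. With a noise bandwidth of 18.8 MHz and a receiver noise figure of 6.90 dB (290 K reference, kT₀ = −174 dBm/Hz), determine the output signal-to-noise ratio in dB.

−4.5 dB

Noise floor: N = −174 + 10 log₁₀(B) + NF
10 log₁₀(1.88×10⁷) = 72.74 dB
N = −174 + 72.74 + 6.90 = −94.36 dBm
SNR = P_sig − N = −98.9 − (−94.36) = −4.54 dB → −4.5 dB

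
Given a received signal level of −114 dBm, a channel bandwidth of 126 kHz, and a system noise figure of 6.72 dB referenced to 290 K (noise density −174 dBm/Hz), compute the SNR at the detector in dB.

Noise floor: N = −174 + 10 log₁₀(B) + NF
10 log₁₀(1.26×10⁵) = 51 dB
N = −174 + 51 + 6.72 = −116.28 dBm
SNR = P_sig − N = −114 − (−116.28) = 2.28 dB → 2.3 dB

2.3 dB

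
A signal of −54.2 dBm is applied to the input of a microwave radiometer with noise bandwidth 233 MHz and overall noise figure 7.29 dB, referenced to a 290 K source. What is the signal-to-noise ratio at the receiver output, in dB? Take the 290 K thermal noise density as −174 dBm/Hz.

28.8 dB

Noise floor: N = −174 + 10 log₁₀(B) + NF
10 log₁₀(2.33×10⁸) = 83.67 dB
N = −174 + 83.67 + 7.29 = −83.04 dBm
SNR = P_sig − N = −54.2 − (−83.04) = 28.84 dB → 28.8 dB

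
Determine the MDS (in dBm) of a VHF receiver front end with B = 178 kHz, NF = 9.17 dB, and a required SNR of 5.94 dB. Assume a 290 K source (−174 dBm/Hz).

Sensitivity = −174 + 10 log₁₀(B) + NF + SNR_min
= −174 + 52.5 + 9.17 + 5.94
= −106.39 dBm → −106.4 dBm

−106.4 dBm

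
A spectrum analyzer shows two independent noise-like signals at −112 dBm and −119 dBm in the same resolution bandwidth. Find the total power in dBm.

Convert to linear, add, convert back:
P₁ = 6.31×10⁻¹⁵ W, P₂ = 1.26×10⁻¹⁵ W
P_tot = 7.57×10⁻¹⁵ W → 10 log₁₀(P_tot / 10⁻³) = −111.2 dBm

−111.2 dBm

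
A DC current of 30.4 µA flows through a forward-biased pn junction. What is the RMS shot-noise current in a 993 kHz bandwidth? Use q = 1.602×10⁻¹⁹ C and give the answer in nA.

I_n = √(2qI·B)
2qI·B = 2 × 1.602×10⁻¹⁹ × 3.04×10⁻⁵ × 9.93×10⁵ = 9.67×10⁻¹⁸ A²
I_n = √(9.67×10⁻¹⁸) = 3.11×10⁻⁹ A = 3.11 nA

3.11 nA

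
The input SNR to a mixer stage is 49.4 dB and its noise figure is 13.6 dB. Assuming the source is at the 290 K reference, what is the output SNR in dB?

35.8 dB

By definition F = SNR_in/SNR_out, so in dB: SNR_out = SNR_in − NF
SNR_out = 49.4 − 13.6 = 35.8 dB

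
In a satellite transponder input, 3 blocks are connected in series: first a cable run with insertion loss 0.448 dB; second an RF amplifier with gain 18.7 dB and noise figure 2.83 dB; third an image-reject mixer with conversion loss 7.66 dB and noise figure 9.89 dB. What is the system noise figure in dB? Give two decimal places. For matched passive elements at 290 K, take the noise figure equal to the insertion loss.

Convert to linear (a loss of L dB is a gain of −L dB): F_i = 10^(NF_i/10), G_i = 10^(G_i,dB/10)
  Stage 1: F_1 = 10^(0.448/10) = 1.109, G_1 = 10^(−0.448/10) = 0.9020
  Stage 2: F_2 = 10^(2.83/10) = 1.919, G_2 = 10^(18.7/10) = 74.13
  Stage 3: F_3 = 10^(9.89/10) = 9.750, G_3 = 10^(−7.66/10) = 0.1714
Friis cascade:
  F = 1.109 + (1.919 − 1)/0.9020 + (9.750 − 1)/66.87 = 2.258
NF = 10 log₁₀(2.258) = 3.54 dB

3.54 dB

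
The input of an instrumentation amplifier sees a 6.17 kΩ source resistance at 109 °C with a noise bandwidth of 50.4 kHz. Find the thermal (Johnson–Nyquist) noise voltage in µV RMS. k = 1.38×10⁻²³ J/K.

2.56 µV

T = 109 °C + 273.15 = 382.15 K
V_n = √(4kTRB)
4kTRB = 4 × 1.38×10⁻²³ × 382.15 × 6.17×10³ × 5.04×10⁴ = 6.56×10⁻¹² V²
V_n = √(6.56×10⁻¹²) = 2.56×10⁻⁶ V = 2.56 µV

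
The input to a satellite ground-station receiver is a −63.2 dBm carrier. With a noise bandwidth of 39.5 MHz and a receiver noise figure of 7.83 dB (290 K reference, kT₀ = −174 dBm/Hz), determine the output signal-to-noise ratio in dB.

27.0 dB

Noise floor: N = −174 + 10 log₁₀(B) + NF
10 log₁₀(3.95×10⁷) = 75.97 dB
N = −174 + 75.97 + 7.83 = −90.20 dBm
SNR = P_sig − N = −63.2 − (−90.20) = 27.00 dB → 27.0 dB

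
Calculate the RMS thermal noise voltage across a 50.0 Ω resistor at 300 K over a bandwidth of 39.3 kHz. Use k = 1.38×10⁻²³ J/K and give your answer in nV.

180 nV

V_n = √(4kTRB)
4kTRB = 4 × 1.38×10⁻²³ × 300 × 5.00×10¹ × 3.93×10⁴ = 3.25×10⁻¹⁴ V²
V_n = √(3.25×10⁻¹⁴) = 1.80×10⁻⁷ V = 180 nV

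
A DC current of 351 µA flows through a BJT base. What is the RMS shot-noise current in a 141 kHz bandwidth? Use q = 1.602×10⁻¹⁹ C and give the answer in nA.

I_n = √(2qI·B)
2qI·B = 2 × 1.602×10⁻¹⁹ × 3.51×10⁻⁴ × 1.41×10⁵ = 1.59×10⁻¹⁷ A²
I_n = √(1.59×10⁻¹⁷) = 3.98×10⁻⁹ A = 3.98 nA

3.98 nA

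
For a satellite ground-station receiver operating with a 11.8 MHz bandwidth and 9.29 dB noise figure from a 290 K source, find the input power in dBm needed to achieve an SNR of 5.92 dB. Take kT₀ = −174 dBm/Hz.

Sensitivity = −174 + 10 log₁₀(B) + NF + SNR_min
= −174 + 70.72 + 9.29 + 5.92
= −88.07 dBm → −88.1 dBm

−88.1 dBm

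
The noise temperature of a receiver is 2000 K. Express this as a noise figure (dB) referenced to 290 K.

F = 1 + T_e/T₀ = 1 + 2000/290 = 7.89655
NF = 10 log₁₀(7.89655) = 8.97 dB

8.97 dB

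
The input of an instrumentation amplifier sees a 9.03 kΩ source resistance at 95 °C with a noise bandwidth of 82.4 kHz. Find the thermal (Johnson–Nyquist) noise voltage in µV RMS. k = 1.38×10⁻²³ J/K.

T = 95 °C + 273.15 = 368.15 K
V_n = √(4kTRB)
4kTRB = 4 × 1.38×10⁻²³ × 368.15 × 9.03×10³ × 8.24×10⁴ = 1.51×10⁻¹¹ V²
V_n = √(1.51×10⁻¹¹) = 3.89×10⁻⁶ V = 3.89 µV

3.89 µV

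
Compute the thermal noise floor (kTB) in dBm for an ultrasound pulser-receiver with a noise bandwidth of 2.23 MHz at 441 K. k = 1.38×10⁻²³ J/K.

−108.7 dBm

P_n = kTB = 1.38×10⁻²³ × 441 × 2.23×10⁶ = 1.36×10⁻¹⁴ W
In dBm: 10 log₁₀(1.36×10⁻¹⁴ / 10⁻³) = −108.7 dBm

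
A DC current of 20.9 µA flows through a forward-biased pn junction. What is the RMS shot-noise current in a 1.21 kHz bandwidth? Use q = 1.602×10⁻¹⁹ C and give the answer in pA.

I_n = √(2qI·B)
2qI·B = 2 × 1.602×10⁻¹⁹ × 2.09×10⁻⁵ × 1.21×10³ = 8.10×10⁻²¹ A²
I_n = √(8.10×10⁻²¹) = 9.00×10⁻¹¹ A = 90.0 pA

90.0 pA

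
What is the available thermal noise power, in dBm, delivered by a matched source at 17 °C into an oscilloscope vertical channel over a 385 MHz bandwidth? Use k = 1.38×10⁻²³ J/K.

−88.1 dBm

T = 17 °C + 273.15 = 290.15 K
P_n = kTB = 1.38×10⁻²³ × 290.15 × 3.85×10⁸ = 1.54×10⁻¹² W
In dBm: 10 log₁₀(1.54×10⁻¹² / 10⁻³) = −88.1 dBm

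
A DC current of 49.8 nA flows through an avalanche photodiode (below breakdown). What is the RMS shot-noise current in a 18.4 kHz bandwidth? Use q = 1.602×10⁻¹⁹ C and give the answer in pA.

17.1 pA

I_n = √(2qI·B)
2qI·B = 2 × 1.602×10⁻¹⁹ × 4.98×10⁻⁸ × 1.84×10⁴ = 2.94×10⁻²² A²
I_n = √(2.94×10⁻²²) = 1.71×10⁻¹¹ A = 17.1 pA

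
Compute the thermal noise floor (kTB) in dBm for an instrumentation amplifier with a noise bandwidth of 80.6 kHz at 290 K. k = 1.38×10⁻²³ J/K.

P_n = kTB = 1.38×10⁻²³ × 290 × 8.06×10⁴ = 3.23×10⁻¹⁶ W
In dBm: 10 log₁₀(3.23×10⁻¹⁶ / 10⁻³) = −124.9 dBm

−124.9 dBm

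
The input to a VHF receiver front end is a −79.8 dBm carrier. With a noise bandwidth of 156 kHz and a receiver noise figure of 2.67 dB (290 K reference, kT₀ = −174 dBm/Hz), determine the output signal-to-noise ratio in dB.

39.6 dB

Noise floor: N = −174 + 10 log₁₀(B) + NF
10 log₁₀(1.56×10⁵) = 51.93 dB
N = −174 + 51.93 + 2.67 = −119.40 dBm
SNR = P_sig − N = −79.8 − (−119.40) = 39.60 dB → 39.6 dB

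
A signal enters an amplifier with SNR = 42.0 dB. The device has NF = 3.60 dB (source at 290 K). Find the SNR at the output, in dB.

38.40 dB

By definition F = SNR_in/SNR_out, so in dB: SNR_out = SNR_in − NF
SNR_out = 42.0 − 3.60 = 38.40 dB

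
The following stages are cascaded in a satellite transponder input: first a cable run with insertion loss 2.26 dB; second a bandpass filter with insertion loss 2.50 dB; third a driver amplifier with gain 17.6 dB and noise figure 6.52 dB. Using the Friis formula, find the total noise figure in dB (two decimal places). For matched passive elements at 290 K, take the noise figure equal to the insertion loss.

11.28 dB

Convert to linear (a loss of L dB is a gain of −L dB): F_i = 10^(NF_i/10), G_i = 10^(G_i,dB/10)
  Stage 1: F_1 = 10^(2.26/10) = 1.683, G_1 = 10^(−2.26/10) = 0.5943
  Stage 2: F_2 = 10^(2.50/10) = 1.778, G_2 = 10^(−2.50/10) = 0.5623
  Stage 3: F_3 = 10^(6.52/10) = 4.487, G_3 = 10^(17.6/10) = 57.54
Friis cascade:
  F = 1.683 + (1.778 − 1)/0.5943 + (4.487 − 1)/0.3342 = 13.43
NF = 10 log₁₀(13.43) = 11.28 dB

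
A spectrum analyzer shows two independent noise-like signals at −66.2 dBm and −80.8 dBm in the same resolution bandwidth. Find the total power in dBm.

Convert to linear, add, convert back:
P₁ = 2.40×10⁻¹⁰ W, P₂ = 8.32×10⁻¹² W
P_tot = 2.48×10⁻¹⁰ W → 10 log₁₀(P_tot / 10⁻³) = −66.1 dBm

−66.1 dBm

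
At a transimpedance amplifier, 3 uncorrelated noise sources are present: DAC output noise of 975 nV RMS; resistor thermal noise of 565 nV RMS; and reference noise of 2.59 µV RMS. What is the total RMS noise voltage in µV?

2.82 µV

Uncorrelated sources add in power (mean-square): V_tot = √(ΣV_i²)
V_tot = √[(9.75×10⁻⁷)² + (5.65×10⁻⁷)² + (2.59×10⁻⁶)²] = 2.82×10⁻⁶ V = 2.82 µV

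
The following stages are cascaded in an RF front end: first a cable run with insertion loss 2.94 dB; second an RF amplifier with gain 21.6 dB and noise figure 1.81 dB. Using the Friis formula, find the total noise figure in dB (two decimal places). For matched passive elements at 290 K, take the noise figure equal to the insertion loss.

4.75 dB

Convert to linear (a loss of L dB is a gain of −L dB): F_i = 10^(NF_i/10), G_i = 10^(G_i,dB/10)
  Stage 1: F_1 = 10^(2.94/10) = 1.968, G_1 = 10^(−2.94/10) = 0.5082
  Stage 2: F_2 = 10^(1.81/10) = 1.517, G_2 = 10^(21.6/10) = 144.5
Friis cascade:
  F = 1.968 + (1.517 − 1)/0.5082 = 2.985
NF = 10 log₁₀(2.985) = 4.75 dB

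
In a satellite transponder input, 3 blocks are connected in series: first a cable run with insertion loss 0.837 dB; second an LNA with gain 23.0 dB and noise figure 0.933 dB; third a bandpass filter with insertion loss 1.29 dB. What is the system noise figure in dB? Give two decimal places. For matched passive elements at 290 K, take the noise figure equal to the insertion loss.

1.78 dB

Convert to linear (a loss of L dB is a gain of −L dB): F_i = 10^(NF_i/10), G_i = 10^(G_i,dB/10)
  Stage 1: F_1 = 10^(0.837/10) = 1.213, G_1 = 10^(−0.837/10) = 0.8247
  Stage 2: F_2 = 10^(0.933/10) = 1.240, G_2 = 10^(23.0/10) = 199.5
  Stage 3: F_3 = 10^(1.29/10) = 1.346, G_3 = 10^(−1.29/10) = 0.7430
Friis cascade:
  F = 1.213 + (1.240 − 1)/0.8247 + (1.346 − 1)/164.6 = 1.505
NF = 10 log₁₀(1.505) = 1.78 dB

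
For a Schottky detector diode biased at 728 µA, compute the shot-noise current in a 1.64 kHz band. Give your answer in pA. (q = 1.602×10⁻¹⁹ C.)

I_n = √(2qI·B)
2qI·B = 2 × 1.602×10⁻¹⁹ × 7.28×10⁻⁴ × 1.64×10³ = 3.83×10⁻¹⁹ A²
I_n = √(3.83×10⁻¹⁹) = 6.18×10⁻¹⁰ A = 618 pA

618 pA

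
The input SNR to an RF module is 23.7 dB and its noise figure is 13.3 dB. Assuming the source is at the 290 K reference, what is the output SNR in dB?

10.4 dB

By definition F = SNR_in/SNR_out, so in dB: SNR_out = SNR_in − NF
SNR_out = 23.7 − 13.3 = 10.4 dB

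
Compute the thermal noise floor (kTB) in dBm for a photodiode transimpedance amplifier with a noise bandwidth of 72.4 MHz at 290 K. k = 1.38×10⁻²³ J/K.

P_n = kTB = 1.38×10⁻²³ × 290 × 7.24×10⁷ = 2.90×10⁻¹³ W
In dBm: 10 log₁₀(2.90×10⁻¹³ / 10⁻³) = −95.4 dBm

−95.4 dBm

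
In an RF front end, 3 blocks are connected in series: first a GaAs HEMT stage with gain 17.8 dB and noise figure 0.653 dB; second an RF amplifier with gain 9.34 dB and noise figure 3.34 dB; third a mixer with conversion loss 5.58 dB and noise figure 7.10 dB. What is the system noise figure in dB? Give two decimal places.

0.75 dB

Convert to linear (a loss of L dB is a gain of −L dB): F_i = 10^(NF_i/10), G_i = 10^(G_i,dB/10)
  Stage 1: F_1 = 10^(0.653/10) = 1.162, G_1 = 10^(17.8/10) = 60.26
  Stage 2: F_2 = 10^(3.34/10) = 2.158, G_2 = 10^(9.34/10) = 8.590
  Stage 3: F_3 = 10^(7.10/10) = 5.129, G_3 = 10^(−5.58/10) = 0.2767
Friis cascade:
  F = 1.162 + (2.158 − 1)/60.26 + (5.129 − 1)/517.6 = 1.189
NF = 10 log₁₀(1.189) = 0.75 dB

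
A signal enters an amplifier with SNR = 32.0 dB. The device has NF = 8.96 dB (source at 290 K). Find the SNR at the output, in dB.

23.04 dB

By definition F = SNR_in/SNR_out, so in dB: SNR_out = SNR_in − NF
SNR_out = 32.0 − 8.96 = 23.04 dB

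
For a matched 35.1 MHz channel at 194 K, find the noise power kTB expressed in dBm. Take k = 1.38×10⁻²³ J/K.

P_n = kTB = 1.38×10⁻²³ × 194 × 3.51×10⁷ = 9.40×10⁻¹⁴ W
In dBm: 10 log₁₀(9.40×10⁻¹⁴ / 10⁻³) = −100.3 dBm

−100.3 dBm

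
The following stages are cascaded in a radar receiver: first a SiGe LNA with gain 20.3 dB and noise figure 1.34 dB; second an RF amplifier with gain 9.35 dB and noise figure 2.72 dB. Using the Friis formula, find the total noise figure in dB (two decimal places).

Convert to linear (a loss of L dB is a gain of −L dB): F_i = 10^(NF_i/10), G_i = 10^(G_i,dB/10)
  Stage 1: F_1 = 10^(1.34/10) = 1.361, G_1 = 10^(20.3/10) = 107.2
  Stage 2: F_2 = 10^(2.72/10) = 1.871, G_2 = 10^(9.35/10) = 8.610
Friis cascade:
  F = 1.361 + (1.871 − 1)/107.2 = 1.370
NF = 10 log₁₀(1.370) = 1.37 dB

1.37 dB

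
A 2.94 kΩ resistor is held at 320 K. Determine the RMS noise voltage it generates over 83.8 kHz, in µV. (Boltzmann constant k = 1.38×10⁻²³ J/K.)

2.09 µV

V_n = √(4kTRB)
4kTRB = 4 × 1.38×10⁻²³ × 320 × 2.94×10³ × 8.38×10⁴ = 4.35×10⁻¹² V²
V_n = √(4.35×10⁻¹²) = 2.09×10⁻⁶ V = 2.09 µV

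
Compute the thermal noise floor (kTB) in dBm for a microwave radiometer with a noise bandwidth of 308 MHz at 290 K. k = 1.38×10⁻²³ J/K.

−89.1 dBm

P_n = kTB = 1.38×10⁻²³ × 290 × 3.08×10⁸ = 1.23×10⁻¹² W
In dBm: 10 log₁₀(1.23×10⁻¹² / 10⁻³) = −89.1 dBm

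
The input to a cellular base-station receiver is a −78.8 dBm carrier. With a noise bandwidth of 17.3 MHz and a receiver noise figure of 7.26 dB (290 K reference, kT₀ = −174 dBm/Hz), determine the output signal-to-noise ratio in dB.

Noise floor: N = −174 + 10 log₁₀(B) + NF
10 log₁₀(1.73×10⁷) = 72.38 dB
N = −174 + 72.38 + 7.26 = −94.36 dBm
SNR = P_sig − N = −78.8 − (−94.36) = 15.56 dB → 15.6 dB

15.6 dB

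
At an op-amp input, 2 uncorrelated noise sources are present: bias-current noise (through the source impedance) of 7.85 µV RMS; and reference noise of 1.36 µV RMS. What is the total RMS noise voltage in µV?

Uncorrelated sources add in power (mean-square): V_tot = √(ΣV_i²)
V_tot = √[(7.85×10⁻⁶)² + (1.36×10⁻⁶)²] = 7.97×10⁻⁶ V = 7.97 µV

7.97 µV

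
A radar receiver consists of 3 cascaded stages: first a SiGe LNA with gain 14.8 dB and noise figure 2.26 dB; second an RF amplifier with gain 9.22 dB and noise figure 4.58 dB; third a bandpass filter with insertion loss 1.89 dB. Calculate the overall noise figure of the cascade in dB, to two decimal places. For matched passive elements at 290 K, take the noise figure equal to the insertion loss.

2.42 dB

Convert to linear (a loss of L dB is a gain of −L dB): F_i = 10^(NF_i/10), G_i = 10^(G_i,dB/10)
  Stage 1: F_1 = 10^(2.26/10) = 1.683, G_1 = 10^(14.8/10) = 30.20
  Stage 2: F_2 = 10^(4.58/10) = 2.871, G_2 = 10^(9.22/10) = 8.356
  Stage 3: F_3 = 10^(1.89/10) = 1.545, G_3 = 10^(−1.89/10) = 0.6471
Friis cascade:
  F = 1.683 + (2.871 − 1)/30.20 + (1.545 − 1)/252.3 = 1.747
NF = 10 log₁₀(1.747) = 2.42 dB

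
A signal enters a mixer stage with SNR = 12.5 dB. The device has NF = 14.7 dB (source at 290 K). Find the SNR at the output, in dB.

By definition F = SNR_in/SNR_out, so in dB: SNR_out = SNR_in − NF
SNR_out = 12.5 − 14.7 = −2.2 dB

−2.2 dB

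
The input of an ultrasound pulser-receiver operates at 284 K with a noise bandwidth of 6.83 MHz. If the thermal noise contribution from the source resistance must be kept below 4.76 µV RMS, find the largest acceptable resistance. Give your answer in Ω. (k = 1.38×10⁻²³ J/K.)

Johnson–Nyquist: V_n = √(4kTRB) ⇒ R = V_n² / (4kTB)
4kTB = 4 × 1.38×10⁻²³ × 284 × 6.83×10⁶ = 1.07×10⁻¹³
R = (4.76×10⁻⁶)² / 1.07×10⁻¹³ = 2.12×10² Ω = 212 Ω

212 Ω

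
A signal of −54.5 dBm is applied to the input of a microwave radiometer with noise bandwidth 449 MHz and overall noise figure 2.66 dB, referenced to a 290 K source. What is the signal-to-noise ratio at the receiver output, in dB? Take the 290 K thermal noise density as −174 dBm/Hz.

Noise floor: N = −174 + 10 log₁₀(B) + NF
10 log₁₀(4.49×10⁸) = 86.52 dB
N = −174 + 86.52 + 2.66 = −84.82 dBm
SNR = P_sig − N = −54.5 − (−84.82) = 30.32 dB → 30.3 dB

30.3 dB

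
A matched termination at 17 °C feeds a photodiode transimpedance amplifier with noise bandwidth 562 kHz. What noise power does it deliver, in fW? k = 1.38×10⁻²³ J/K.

T = 17 °C + 273.15 = 290.15 K
P_n = kTB = 1.38×10⁻²³ × 290.15 × 5.62×10⁵ = 2.25×10⁻¹⁵ W = 2.25 fW

2.25 fW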